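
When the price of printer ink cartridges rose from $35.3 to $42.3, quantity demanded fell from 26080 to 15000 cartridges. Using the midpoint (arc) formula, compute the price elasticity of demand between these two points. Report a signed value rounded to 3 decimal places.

-2.990

%ΔQ = (15000 − 26080) / [(26080 + 15000)/2] = -11080/20540 = -0.539435…
%ΔP = (42.3 − 35.3) / [(35.3 + 42.3)/2] = 7/38.8 = 0.180412…
Arc Ed = %ΔQ / %ΔP = (-11080/20540) / (7/38.8) = -2.99001…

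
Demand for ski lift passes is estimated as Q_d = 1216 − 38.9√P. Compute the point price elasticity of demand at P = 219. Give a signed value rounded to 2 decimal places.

dQ_d/dP = −38.9/(2√P) = -1.31431. At P = 219, Q_d = 640.333.
Ed = (dQ_d/dP)·(P/Q_d) = (-1.31431) × (219/640.333) = -0.4495…

-0.45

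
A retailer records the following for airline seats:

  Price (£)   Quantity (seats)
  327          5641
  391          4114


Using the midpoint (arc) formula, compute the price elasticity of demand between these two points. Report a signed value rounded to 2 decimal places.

-1.76

%ΔQ = (4114 − 5641) / [(5641 + 4114)/2] = -1527/4877.5 = -0.313070…
%ΔP = (391 − 327) / [(327 + 391)/2] = 64/359 = 0.178272…
Arc Ed = %ΔQ / %ΔP = (-1527/4877.5) / (64/359) = -1.7561…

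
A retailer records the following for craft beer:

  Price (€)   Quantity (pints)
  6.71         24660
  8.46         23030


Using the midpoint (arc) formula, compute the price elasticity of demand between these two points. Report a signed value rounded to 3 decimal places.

%ΔQ = (23030 − 24660) / [(24660 + 23030)/2] = -1630/23845 = -0.068358…
%ΔP = (8.46 − 6.71) / [(6.71 + 8.46)/2] = 1.75/7.585 = 0.230718…
Arc Ed = %ΔQ / %ΔP = (-1630/23845) / (1.75/7.585) = -0.29628…

-0.296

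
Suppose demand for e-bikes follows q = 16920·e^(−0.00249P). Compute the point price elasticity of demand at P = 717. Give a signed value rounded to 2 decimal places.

dq/dP = −0.00249·q = -7.06709. At P = 717, q = 2838.19.
Ed = (dq/dP)·(P/q) = (-7.06709) × (717/2838.19) = -1.7853…

-1.79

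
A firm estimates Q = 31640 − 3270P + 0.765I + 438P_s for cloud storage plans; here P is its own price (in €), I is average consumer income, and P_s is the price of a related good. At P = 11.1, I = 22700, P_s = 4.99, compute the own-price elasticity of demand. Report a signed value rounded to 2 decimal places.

At the given values, Q = 31640 − 3270(11.1) + 0.765(22700) + 438(4.99) = 14894.12.
∂Q/∂P = −3270.
E = (-3270) × (11.1/14894.12) = -2.4370…

-2.44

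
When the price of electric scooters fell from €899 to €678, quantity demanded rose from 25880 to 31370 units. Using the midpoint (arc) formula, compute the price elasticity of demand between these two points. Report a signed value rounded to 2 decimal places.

-0.68

%ΔQ = (31370 − 25880) / [(25880 + 31370)/2] = 5490/28625 = 0.191790…
%ΔP = (678 − 899) / [(899 + 678)/2] = -221/788.5 = -0.280279…
Arc Ed = %ΔQ / %ΔP = (5490/28625) / (-221/788.5) = -0.6842…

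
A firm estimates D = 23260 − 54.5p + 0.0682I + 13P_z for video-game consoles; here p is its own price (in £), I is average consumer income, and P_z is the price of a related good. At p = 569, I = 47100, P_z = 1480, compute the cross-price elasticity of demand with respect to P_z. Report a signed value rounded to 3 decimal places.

1.309

At the given values, D = 23260 − 54.5(569) + 0.0682(47100) + 13(1480) = 14701.72.
∂D/∂P_z = 13.
E = (13) × (1480/14701.72) = 1.30869…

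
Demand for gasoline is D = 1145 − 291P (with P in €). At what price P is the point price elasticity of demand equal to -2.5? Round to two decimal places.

2.81

Ed = −291P/(1145 − 291P). Set this equal to -2.5:
291P = 2.5·(1145 − 291P) ⇒ 291P(1 + 2.5) = 2.5·1145
P = 2.5·1145 / (291·3.5) = 2.8105…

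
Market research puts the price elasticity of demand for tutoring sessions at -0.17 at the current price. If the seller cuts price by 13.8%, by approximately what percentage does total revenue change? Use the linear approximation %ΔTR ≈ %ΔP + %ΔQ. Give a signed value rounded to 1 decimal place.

%ΔQ ≈ Ed × %ΔP = (-0.17) × (-13.8%) = +2.3460%
%ΔTR ≈ %ΔP + %ΔQ = (-13.8%) + (+2.3460%) = -11.4540%

-11.5%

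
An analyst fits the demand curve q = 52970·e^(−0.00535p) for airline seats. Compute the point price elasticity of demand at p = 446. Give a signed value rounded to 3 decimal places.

dq/dp = −0.00535·q = -26.0684. At p = 446, q = 4872.59.
Ed = (dq/dp)·(p/q) = (-26.0684) × (446/4872.59) = -2.3861

-2.386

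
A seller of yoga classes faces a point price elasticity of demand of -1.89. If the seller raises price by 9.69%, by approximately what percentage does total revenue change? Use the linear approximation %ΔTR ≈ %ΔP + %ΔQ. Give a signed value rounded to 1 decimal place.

%ΔQ ≈ Ed × %ΔP = (-1.89) × (+9.69%) = -18.3141%
%ΔTR ≈ %ΔP + %ΔQ = (+9.69%) + (-18.3141%) = -8.6241%

-8.6%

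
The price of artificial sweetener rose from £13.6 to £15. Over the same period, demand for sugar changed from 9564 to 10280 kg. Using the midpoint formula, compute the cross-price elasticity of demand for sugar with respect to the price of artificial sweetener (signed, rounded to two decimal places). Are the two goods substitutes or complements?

0.74; substitutes

%ΔQ_{sugar} = (10280 − 9564)/avg = 716/9922 = 0.072162…
%ΔP_{artificial sweetener} = (15 − 13.6)/avg = 1.4/14.3 = 0.097902…
E_cross = (716/9922) / (1.4/14.3) = 0.7370…
E_cross > 0 ⇒ the goods are substitutes.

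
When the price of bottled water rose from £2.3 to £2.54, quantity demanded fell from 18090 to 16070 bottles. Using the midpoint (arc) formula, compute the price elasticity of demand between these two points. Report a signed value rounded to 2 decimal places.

%ΔQ = (16070 − 18090) / [(18090 + 16070)/2] = -2020/17080 = -0.118266…
%ΔP = (2.54 − 2.3) / [(2.3 + 2.54)/2] = 0.24/2.42 = 0.099173…
Arc Ed = %ΔQ / %ΔP = (-2020/17080) / (0.24/2.42) = -1.1925…

-1.19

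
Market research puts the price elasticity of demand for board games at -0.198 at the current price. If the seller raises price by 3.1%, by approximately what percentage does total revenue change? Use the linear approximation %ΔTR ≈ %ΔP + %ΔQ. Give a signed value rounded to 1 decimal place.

%ΔQ ≈ Ed × %ΔP = (-0.198) × (+3.1%) = -0.6138%
%ΔTR ≈ %ΔP + %ΔQ = (+3.1%) + (-0.6138%) = +2.4862%

+2.5%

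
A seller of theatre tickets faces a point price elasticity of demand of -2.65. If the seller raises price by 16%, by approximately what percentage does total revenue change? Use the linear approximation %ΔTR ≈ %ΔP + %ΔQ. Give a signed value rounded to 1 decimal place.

-26.4%

%ΔQ ≈ Ed × %ΔP = (-2.65) × (+16%) = -42.4000%
%ΔTR ≈ %ΔP + %ΔQ = (+16%) + (-42.4000%) = -26.4000%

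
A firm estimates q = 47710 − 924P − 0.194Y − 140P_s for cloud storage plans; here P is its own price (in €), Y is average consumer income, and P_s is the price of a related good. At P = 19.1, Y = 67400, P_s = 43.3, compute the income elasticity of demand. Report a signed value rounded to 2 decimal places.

-1.20

At the given values, q = 47710 − 924(19.1) − 0.194(67400) − 140(43.3) = 10924.
∂q/∂Y = -0.194.
E = (-0.194) × (67400/10924) = -1.1969…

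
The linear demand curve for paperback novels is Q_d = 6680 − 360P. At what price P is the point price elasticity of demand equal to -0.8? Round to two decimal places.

Ed = −360P/(6680 − 360P). Set this equal to -0.8:
360P = 0.8·(6680 − 360P) ⇒ 360P(1 + 0.8) = 0.8·6680
P = 0.8·6680 / (360·1.8) = 8.2469…

8.25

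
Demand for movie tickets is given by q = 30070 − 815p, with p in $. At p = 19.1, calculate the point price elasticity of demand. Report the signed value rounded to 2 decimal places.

dq/dp = −815. At p = 19.1, q = 30070 − 815(19.1) = 14503.5.
Ed = (dq/dp)·(p/q) = −815 × (19.1/14503.5) = -1.0732…

-1.07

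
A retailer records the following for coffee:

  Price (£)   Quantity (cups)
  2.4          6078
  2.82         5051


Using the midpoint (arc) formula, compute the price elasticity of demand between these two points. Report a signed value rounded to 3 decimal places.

-1.147

%ΔQ = (5051 − 6078) / [(6078 + 5051)/2] = -1027/5564.5 = -0.184562…
%ΔP = (2.82 − 2.4) / [(2.4 + 2.82)/2] = 0.42/2.61 = 0.160919…
Arc Ed = %ΔQ / %ΔP = (-1027/5564.5) / (0.42/2.61) = -1.14692…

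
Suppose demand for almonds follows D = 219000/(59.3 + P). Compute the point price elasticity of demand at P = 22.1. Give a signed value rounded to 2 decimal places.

-0.27

dD/dP = −219000/(59.3 + P)² = -33.0518. At P = 22.1, D = 2690.42.
Ed = (dD/dP)·(P/D) = (-33.0518) × (22.1/2690.42) = -0.2714…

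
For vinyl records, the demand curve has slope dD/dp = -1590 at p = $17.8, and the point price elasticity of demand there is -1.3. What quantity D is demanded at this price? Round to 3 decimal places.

21770.769

Ed = (dD/dp)·(p/D) ⇒ D = (dD/dp)·p/Ed = (-1590)·17.8/(-1.3) = 21770.76923…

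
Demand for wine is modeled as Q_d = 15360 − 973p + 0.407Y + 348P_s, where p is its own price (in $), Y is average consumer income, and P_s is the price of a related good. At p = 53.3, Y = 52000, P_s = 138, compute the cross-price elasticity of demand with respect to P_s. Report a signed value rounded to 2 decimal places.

1.47

At the given values, Q_d = 15360 − 973(53.3) + 0.407(52000) + 348(138) = 32687.1.
∂Q_d/∂P_s = 348.
E = (348) × (138/32687.1) = 1.4692…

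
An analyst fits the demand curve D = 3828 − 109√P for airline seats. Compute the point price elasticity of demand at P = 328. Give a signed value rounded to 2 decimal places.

dD/dP = −109/(2√P) = -3.00926. At P = 328, D = 1853.93.
Ed = (dD/dP)·(P/D) = (-3.00926) × (328/1853.93) = -0.5324…

-0.53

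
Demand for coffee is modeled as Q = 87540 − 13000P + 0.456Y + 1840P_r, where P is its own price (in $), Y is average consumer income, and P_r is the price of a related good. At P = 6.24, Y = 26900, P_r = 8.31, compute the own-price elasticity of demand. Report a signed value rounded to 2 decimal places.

At the given values, Q = 87540 − 13000(6.24) + 0.456(26900) + 1840(8.31) = 33976.8.
∂Q/∂P = −13000.
E = (-13000) × (6.24/33976.8) = -2.3875…

-2.39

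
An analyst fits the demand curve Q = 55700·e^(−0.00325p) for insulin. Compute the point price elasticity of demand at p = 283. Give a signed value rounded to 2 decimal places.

-0.92

dQ/dp = −0.00325·Q = -72.1599. At p = 283, Q = 22203.1.
Ed = (dQ/dp)·(p/Q) = (-72.1599) × (283/22203.1) = -0.9197…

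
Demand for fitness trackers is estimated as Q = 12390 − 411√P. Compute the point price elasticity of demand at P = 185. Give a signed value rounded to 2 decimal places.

-0.41

dQ/dP = −411/(2√P) = -15.1087. At P = 185, Q = 6799.8.
Ed = (dQ/dP)·(P/Q) = (-15.1087) × (185/6799.8) = -0.4110…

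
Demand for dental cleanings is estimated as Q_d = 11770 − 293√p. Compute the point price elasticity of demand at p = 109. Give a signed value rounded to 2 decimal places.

-0.18

dQ_d/dp = −293/(2√p) = -14.0322. At p = 109, Q_d = 8710.99.
Ed = (dQ_d/dp)·(p/Q_d) = (-14.0322) × (109/8710.99) = -0.1755…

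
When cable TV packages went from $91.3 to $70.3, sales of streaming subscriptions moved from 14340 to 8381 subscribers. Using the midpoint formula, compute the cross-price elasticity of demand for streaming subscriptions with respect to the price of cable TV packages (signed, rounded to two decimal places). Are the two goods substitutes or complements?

%ΔQ_{streaming subscriptions} = (8381 − 14340)/avg = -5959/11360.5 = -0.524536…
%ΔP_{cable TV packages} = (70.3 − 91.3)/avg = -21/80.8 = -0.259900…
E_cross = (-5959/11360.5) / (-21/80.8) = 2.0182…
E_cross > 0 ⇒ the goods are substitutes.

2.02; substitutes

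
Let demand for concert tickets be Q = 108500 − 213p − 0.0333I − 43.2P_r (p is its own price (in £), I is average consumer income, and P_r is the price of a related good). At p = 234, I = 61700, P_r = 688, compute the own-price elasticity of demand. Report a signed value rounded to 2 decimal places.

-1.85

At the given values, Q = 108500 − 213(234) − 0.0333(61700) − 43.2(688) = 26881.79.
∂Q/∂p = −213.
E = (-213) × (234/26881.79) = -1.8541…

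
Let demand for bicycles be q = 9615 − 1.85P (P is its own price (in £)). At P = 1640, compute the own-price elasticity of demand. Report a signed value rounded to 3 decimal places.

At the given values, q = 9615 − 1.85(1640) = 6581.
∂q/∂P = −1.85.
E = (-1.85) × (1640/6581) = -0.46102…

-0.461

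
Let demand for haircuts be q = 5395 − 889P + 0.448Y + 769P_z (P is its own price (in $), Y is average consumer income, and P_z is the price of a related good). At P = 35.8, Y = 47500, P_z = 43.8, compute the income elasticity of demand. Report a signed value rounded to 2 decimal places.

0.75

At the given values, q = 5395 − 889(35.8) + 0.448(47500) + 769(43.8) = 28531.
∂q/∂Y = 0.448.
E = (0.448) × (47500/28531) = 0.7458…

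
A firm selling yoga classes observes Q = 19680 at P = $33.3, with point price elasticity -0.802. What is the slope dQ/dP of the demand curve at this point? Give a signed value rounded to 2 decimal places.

Ed = (dQ/dP)·(P/Q) ⇒ dQ/dP = Ed·Q/P = (-0.802)·19680/33.3 = -473.9747…

-473.97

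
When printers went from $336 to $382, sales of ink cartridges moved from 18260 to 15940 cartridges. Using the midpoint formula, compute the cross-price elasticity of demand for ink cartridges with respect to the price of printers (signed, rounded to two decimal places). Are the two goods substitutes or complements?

-1.06; complements

%ΔQ_{ink cartridges} = (15940 − 18260)/avg = -2320/17100 = -0.135672…
%ΔP_{printers} = (382 − 336)/avg = 46/359 = 0.128133…
E_cross = (-2320/17100) / (46/359) = -1.0588…
E_cross < 0 ⇒ the goods are complements.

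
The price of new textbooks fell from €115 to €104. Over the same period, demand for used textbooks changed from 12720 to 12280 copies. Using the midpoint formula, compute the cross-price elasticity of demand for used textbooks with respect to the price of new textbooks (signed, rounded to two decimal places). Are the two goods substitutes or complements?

%ΔQ_{used textbooks} = (12280 − 12720)/avg = -440/12500 = -0.0352
%ΔP_{new textbooks} = (104 − 115)/avg = -11/109.5 = -0.100456…
E_cross = (-440/12500) / (-11/109.5) = 0.3504
E_cross > 0 ⇒ the goods are substitutes.

0.35; substitutes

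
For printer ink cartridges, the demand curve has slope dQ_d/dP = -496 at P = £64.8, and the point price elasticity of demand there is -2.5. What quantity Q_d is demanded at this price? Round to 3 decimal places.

12856.320

Ed = (dQ_d/dP)·(P/Q_d) ⇒ Q_d = (dQ_d/dP)·P/Ed = (-496)·64.8/(-2.5) = 12856.32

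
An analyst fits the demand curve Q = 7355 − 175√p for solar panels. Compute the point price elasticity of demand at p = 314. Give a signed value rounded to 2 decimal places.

dQ/dp = −175/(2√p) = -4.93791. At p = 314, Q = 4253.99.
Ed = (dQ/dp)·(p/Q) = (-4.93791) × (314/4253.99) = -0.3644…

-0.36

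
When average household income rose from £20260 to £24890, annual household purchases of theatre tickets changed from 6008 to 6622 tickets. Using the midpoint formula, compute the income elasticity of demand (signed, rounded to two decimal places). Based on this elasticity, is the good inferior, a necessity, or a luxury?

%ΔQ = (6622 − 6008)/[( 6008 + 6622)/2] = 614/6315 = 0.097228…
%ΔIncome = (24890 − 20260)/[( 20260 + 24890)/2] = 4630/22575 = 0.205094…
E_income = (614/6315) / (4630/22575) = 0.4740…
0 < E_income < 1 ⇒ normal good, necessity.

0.47; necessity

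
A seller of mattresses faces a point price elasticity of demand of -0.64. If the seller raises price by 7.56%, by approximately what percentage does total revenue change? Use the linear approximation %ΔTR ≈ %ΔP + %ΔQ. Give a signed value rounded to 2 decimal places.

+2.72%

%ΔQ ≈ Ed × %ΔP = (-0.64) × (+7.56%) = -4.8384%
%ΔTR ≈ %ΔP + %ΔQ = (+7.56%) + (-4.8384%) = +2.7216%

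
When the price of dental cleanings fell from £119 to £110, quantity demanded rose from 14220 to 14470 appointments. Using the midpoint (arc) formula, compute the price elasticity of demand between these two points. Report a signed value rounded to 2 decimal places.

-0.22

%ΔQ = (14470 − 14220) / [(14220 + 14470)/2] = 250/14345 = 0.017427…
%ΔP = (110 − 119) / [(119 + 110)/2] = -9/114.5 = -0.078602…
Arc Ed = %ΔQ / %ΔP = (250/14345) / (-9/114.5) = -0.2217…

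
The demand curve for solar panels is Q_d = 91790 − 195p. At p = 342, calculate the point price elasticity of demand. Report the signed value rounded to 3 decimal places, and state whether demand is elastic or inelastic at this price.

dQ_d/dp = −195. At p = 342, Q_d = 91790 − 195(342) = 25100.
Ed = (dQ_d/dp)·(p/Q_d) = −195 × (342/25100) = -2.65697…
|Ed| = 2.657 > 1, so demand is elastic.

-2.657; elastic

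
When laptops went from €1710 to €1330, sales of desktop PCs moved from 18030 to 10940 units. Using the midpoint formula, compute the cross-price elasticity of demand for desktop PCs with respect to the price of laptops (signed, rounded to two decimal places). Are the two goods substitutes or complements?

1.96; substitutes

%ΔQ_{desktop PCs} = (10940 − 18030)/avg = -7090/14485 = -0.489471…
%ΔP_{laptops} = (1330 − 1710)/avg = -380/1520 = -0.25
E_cross = (-7090/14485) / (-380/1520) = 1.9578…
E_cross > 0 ⇒ the goods are substitutes.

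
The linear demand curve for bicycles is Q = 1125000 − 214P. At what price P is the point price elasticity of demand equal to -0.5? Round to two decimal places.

Ed = −214P/(1125000 − 214P). Set this equal to -0.5:
214P = 0.5·(1125000 − 214P) ⇒ 214P(1 + 0.5) = 0.5·1125000
P = 0.5·1125000 / (214·1.5) = 1752.3364…

1752.34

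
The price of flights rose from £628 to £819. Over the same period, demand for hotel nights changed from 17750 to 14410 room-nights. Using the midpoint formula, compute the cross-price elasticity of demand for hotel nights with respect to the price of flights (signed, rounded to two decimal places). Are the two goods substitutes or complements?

-0.79; complements

%ΔQ_{hotel nights} = (14410 − 17750)/avg = -3340/16080 = -0.207711…
%ΔP_{flights} = (819 − 628)/avg = 191/723.5 = 0.263994…
E_cross = (-3340/16080) / (191/723.5) = -0.7868…
E_cross < 0 ⇒ the goods are complements.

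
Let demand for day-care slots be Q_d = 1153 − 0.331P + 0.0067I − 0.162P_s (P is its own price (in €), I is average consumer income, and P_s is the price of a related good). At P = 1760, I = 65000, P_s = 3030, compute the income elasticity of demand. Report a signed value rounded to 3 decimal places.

At the given values, Q_d = 1153 − 0.331(1760) + 0.0067(65000) − 0.162(3030) = 515.08.
∂Q_d/∂I = 0.0067.
E = (0.0067) × (65000/515.08) = 0.84549…

0.845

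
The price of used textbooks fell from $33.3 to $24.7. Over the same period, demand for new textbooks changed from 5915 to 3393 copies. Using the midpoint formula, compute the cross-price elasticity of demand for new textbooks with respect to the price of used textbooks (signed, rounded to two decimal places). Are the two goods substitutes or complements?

%ΔQ_{new textbooks} = (3393 − 5915)/avg = -2522/4654 = -0.541899…
%ΔP_{used textbooks} = (24.7 − 33.3)/avg = -8.6/29 = -0.296551…
E_cross = (-2522/4654) / (-8.6/29) = 1.8273…
E_cross > 0 ⇒ the goods are substitutes.

1.83; substitutes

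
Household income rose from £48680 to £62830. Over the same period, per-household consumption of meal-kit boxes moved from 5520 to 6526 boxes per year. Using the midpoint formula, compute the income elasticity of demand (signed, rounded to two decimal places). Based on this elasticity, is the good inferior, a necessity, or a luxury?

%ΔQ = (6526 − 5520)/[( 5520 + 6526)/2] = 1006/6023 = 0.167026…
%ΔIncome = (62830 − 48680)/[( 48680 + 62830)/2] = 14150/55755 = 0.253788…
E_income = (1006/6023) / (14150/55755) = 0.6581…
0 < E_income < 1 ⇒ normal good, necessity.

0.66; necessity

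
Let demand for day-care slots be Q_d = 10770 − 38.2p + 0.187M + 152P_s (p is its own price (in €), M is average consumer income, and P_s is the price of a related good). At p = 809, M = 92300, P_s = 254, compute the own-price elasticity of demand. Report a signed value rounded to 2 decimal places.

-0.86

At the given values, Q_d = 10770 − 38.2(809) + 0.187(92300) + 152(254) = 35734.3.
∂Q_d/∂p = −38.2.
E = (-38.2) × (809/35734.3) = -0.8648…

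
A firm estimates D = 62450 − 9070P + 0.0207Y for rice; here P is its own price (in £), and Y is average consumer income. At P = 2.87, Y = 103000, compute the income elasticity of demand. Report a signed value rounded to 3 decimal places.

At the given values, D = 62450 − 9070(2.87) + 0.0207(103000) = 38551.2.
∂D/∂Y = 0.0207.
E = (0.0207) × (103000/38551.2) = 0.05530…

0.055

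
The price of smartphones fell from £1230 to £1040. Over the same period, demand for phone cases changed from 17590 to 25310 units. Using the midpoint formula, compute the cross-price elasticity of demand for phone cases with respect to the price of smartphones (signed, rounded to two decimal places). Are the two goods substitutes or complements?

-2.15; complements

%ΔQ_{phone cases} = (25310 − 17590)/avg = 7720/21450 = 0.359906…
%ΔP_{smartphones} = (1040 − 1230)/avg = -190/1135 = -0.167400…
E_cross = (7720/21450) / (-190/1135) = -2.1499…
E_cross < 0 ⇒ the goods are complements.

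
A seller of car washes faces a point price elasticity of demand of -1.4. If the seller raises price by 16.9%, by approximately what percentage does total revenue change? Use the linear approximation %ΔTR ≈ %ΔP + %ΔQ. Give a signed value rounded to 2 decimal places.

%ΔQ ≈ Ed × %ΔP = (-1.4) × (+16.9%) = -23.6600%
%ΔTR ≈ %ΔP + %ΔQ = (+16.9%) + (-23.6600%) = -6.7600%

-6.76%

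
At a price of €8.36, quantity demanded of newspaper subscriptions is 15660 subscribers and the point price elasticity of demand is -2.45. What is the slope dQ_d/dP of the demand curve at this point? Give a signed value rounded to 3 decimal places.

Ed = (dQ_d/dP)·(P/Q_d) ⇒ dQ_d/dP = Ed·Q_d/P = (-2.45)·15660/8.36 = -4589.35406…

-4589.354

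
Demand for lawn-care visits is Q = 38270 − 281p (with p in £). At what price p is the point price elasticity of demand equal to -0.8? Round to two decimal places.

60.53

Ed = −281p/(38270 − 281p). Set this equal to -0.8:
281p = 0.8·(38270 − 281p) ⇒ 281p(1 + 0.8) = 0.8·38270
p = 0.8·38270 / (281·1.8) = 60.5298…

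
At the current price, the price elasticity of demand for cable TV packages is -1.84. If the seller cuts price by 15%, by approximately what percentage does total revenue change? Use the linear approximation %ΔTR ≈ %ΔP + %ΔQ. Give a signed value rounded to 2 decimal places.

%ΔQ ≈ Ed × %ΔP = (-1.84) × (-15%) = +27.6000%
%ΔTR ≈ %ΔP + %ΔQ = (-15%) + (+27.6000%) = +12.6000%

+12.60%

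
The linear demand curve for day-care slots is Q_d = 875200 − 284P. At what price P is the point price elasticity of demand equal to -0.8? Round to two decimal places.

1369.64

Ed = −284P/(875200 − 284P). Set this equal to -0.8:
284P = 0.8·(875200 − 284P) ⇒ 284P(1 + 0.8) = 0.8·875200
P = 0.8·875200 / (284·1.8) = 1369.6400…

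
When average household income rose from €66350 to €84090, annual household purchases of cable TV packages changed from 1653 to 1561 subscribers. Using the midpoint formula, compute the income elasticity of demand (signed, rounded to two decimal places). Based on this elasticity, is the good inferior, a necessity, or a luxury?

-0.24; inferior

%ΔQ = (1561 − 1653)/[( 1653 + 1561)/2] = -92/1607 = -0.057249…
%ΔIncome = (84090 − 66350)/[( 66350 + 84090)/2] = 17740/75220 = 0.235841…
E_income = (-92/1607) / (17740/75220) = -0.2427…
E_income < 0 ⇒ inferior good.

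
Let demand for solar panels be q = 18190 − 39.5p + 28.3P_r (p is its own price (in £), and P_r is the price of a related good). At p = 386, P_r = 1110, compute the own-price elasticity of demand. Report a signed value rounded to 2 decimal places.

At the given values, q = 18190 − 39.5(386) + 28.3(1110) = 34356.
∂q/∂p = −39.5.
E = (-39.5) × (386/34356) = -0.4437…

-0.44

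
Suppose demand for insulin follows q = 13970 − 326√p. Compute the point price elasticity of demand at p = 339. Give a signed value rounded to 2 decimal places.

dq/dp = −326/(2√p) = -8.85294. At p = 339, q = 7967.7.
Ed = (dq/dp)·(p/q) = (-8.85294) × (339/7967.7) = -0.3766…

-0.38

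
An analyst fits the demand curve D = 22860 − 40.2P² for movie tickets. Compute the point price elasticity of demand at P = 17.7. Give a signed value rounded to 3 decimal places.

-2.454

dD/dP = −2·40.2·P = -1423.08. At P = 17.7, D = 10265.742.
Ed = (dD/dP)·(P/D) = (-1423.08) × (17.7/10265.742) = -2.45364…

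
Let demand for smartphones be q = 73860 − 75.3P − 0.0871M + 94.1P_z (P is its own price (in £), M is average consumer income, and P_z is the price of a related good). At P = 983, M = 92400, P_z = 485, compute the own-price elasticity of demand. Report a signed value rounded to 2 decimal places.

At the given values, q = 73860 − 75.3(983) − 0.0871(92400) + 94.1(485) = 37430.56.
∂q/∂P = −75.3.
E = (-75.3) × (983/37430.56) = -1.9775…

-1.98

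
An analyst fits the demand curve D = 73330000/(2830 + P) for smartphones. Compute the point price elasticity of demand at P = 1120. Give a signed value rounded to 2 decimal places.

dD/dP = −73330000/(2830 + P)² = -4.69989. At P = 1120, D = 18564.6.
Ed = (dD/dP)·(P/D) = (-4.69989) × (1120/18564.6) = -0.2835…

-0.28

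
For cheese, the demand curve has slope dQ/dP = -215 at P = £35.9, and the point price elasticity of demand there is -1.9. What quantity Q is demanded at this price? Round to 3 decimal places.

Ed = (dQ/dP)·(P/Q) ⇒ Q = (dQ/dP)·P/Ed = (-215)·35.9/(-1.9) = 4062.36842…

4062.368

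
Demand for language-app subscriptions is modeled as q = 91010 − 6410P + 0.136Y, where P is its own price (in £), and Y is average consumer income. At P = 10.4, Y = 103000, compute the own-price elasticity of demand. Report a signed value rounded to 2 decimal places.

At the given values, q = 91010 − 6410(10.4) + 0.136(103000) = 38354.
∂q/∂P = −6410.
E = (-6410) × (10.4/38354) = -1.7381…

-1.74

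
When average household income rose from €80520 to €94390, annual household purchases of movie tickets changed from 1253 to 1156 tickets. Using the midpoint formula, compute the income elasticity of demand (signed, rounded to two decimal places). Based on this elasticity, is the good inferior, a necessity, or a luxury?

%ΔQ = (1156 − 1253)/[( 1253 + 1156)/2] = -97/1204.5 = -0.080531…
%ΔIncome = (94390 − 80520)/[( 80520 + 94390)/2] = 13870/87455 = 0.158595…
E_income = (-97/1204.5) / (13870/87455) = -0.5077…
E_income < 0 ⇒ inferior good.

-0.51; inferior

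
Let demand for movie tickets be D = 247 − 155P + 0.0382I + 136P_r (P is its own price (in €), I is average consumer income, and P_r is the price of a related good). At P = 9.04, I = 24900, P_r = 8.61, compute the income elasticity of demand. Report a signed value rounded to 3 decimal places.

At the given values, D = 247 − 155(9.04) + 0.0382(24900) + 136(8.61) = 967.94.
∂D/∂I = 0.0382.
E = (0.0382) × (24900/967.94) = 0.98268…

0.983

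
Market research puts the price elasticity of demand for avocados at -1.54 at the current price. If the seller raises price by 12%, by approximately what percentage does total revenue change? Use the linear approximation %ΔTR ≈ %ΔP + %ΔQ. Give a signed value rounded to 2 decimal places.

%ΔQ ≈ Ed × %ΔP = (-1.54) × (+12%) = -18.4800%
%ΔTR ≈ %ΔP + %ΔQ = (+12%) + (-18.4800%) = -6.4800%

-6.48%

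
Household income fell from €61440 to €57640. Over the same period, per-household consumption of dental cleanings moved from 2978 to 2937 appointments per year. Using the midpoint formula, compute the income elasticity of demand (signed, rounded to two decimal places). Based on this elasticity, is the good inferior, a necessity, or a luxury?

%ΔQ = (2937 − 2978)/[( 2978 + 2937)/2] = -41/2957.5 = -0.013863…
%ΔIncome = (57640 − 61440)/[( 61440 + 57640)/2] = -3800/59540 = -0.063822…
E_income = (-41/2957.5) / (-3800/59540) = 0.2172…
0 < E_income < 1 ⇒ normal good, necessity.

0.22; necessity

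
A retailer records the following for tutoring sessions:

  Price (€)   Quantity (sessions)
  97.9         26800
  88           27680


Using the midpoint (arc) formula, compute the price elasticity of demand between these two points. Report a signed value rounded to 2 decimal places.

-0.30

%ΔQ = (27680 − 26800) / [(26800 + 27680)/2] = 880/27240 = 0.032305…
%ΔP = (88 − 97.9) / [(97.9 + 88)/2] = -9.9/92.95 = -0.106508…
Arc Ed = %ΔQ / %ΔP = (880/27240) / (-9.9/92.95) = -0.3033…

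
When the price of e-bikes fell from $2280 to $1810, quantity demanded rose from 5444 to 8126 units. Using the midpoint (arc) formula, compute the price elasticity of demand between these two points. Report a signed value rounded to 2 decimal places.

%ΔQ = (8126 − 5444) / [(5444 + 8126)/2] = 2682/6785 = 0.395283…
%ΔP = (1810 − 2280) / [(2280 + 1810)/2] = -470/2045 = -0.229828…
Arc Ed = %ΔQ / %ΔP = (2682/6785) / (-470/2045) = -1.7199…

-1.72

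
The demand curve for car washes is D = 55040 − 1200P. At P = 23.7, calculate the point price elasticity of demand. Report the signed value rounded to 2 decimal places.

-1.07

dD/dP = −1200. At P = 23.7, D = 55040 − 1200(23.7) = 26600.
Ed = (dD/dP)·(P/D) = −1200 × (23.7/26600) = -1.0691…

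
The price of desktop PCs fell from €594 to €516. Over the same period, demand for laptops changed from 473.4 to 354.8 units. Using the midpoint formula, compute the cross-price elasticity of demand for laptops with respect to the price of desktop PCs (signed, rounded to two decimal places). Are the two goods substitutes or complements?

2.04; substitutes

%ΔQ_{laptops} = (354.8 − 473.4)/avg = -118.6/414.1 = -0.286404…
%ΔP_{desktop PCs} = (516 − 594)/avg = -78/555 = -0.140540…
E_cross = (-118.6/414.1) / (-78/555) = 2.0378…
E_cross > 0 ⇒ the goods are substitutes.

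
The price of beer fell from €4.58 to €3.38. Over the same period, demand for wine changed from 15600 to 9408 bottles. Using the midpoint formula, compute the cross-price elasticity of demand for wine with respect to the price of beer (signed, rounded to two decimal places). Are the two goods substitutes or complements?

%ΔQ_{wine} = (9408 − 15600)/avg = -6192/12504 = -0.495201…
%ΔP_{beer} = (3.38 − 4.58)/avg = -1.2/3.98 = -0.301507…
E_cross = (-6192/12504) / (-1.2/3.98) = 1.6424…
E_cross > 0 ⇒ the goods are substitutes.

1.64; substitutes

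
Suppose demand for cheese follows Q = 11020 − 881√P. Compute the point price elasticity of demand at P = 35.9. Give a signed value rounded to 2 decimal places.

-0.46

dQ/dP = −881/(2√P) = -73.5188. At P = 35.9, Q = 5741.35.
Ed = (dQ/dP)·(P/Q) = (-73.5188) × (35.9/5741.35) = -0.4597…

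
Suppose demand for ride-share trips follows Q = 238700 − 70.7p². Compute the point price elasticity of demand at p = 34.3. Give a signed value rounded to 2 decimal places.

-1.07

dQ/dp = −2·70.7·p = -4850.02. At p = 34.3, Q = 155522.157.
Ed = (dQ/dp)·(p/Q) = (-4850.02) × (34.3/155522.157) = -1.0696…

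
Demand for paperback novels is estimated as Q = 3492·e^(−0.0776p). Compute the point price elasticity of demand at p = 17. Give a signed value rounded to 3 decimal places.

dQ/dp = −0.0776·Q = -72.446. At p = 17, Q = 933.583.
Ed = (dQ/dp)·(p/Q) = (-72.446) × (17/933.583) = -1.3192

-1.319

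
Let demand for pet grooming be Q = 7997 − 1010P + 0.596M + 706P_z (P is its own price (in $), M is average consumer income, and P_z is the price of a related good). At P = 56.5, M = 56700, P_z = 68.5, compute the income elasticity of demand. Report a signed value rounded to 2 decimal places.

At the given values, Q = 7997 − 1010(56.5) + 0.596(56700) + 706(68.5) = 33086.2.
∂Q/∂M = 0.596.
E = (0.596) × (56700/33086.2) = 1.0213…

1.02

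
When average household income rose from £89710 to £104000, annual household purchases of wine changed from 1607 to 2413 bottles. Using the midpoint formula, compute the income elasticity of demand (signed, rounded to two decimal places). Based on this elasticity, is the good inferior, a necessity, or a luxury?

2.72; luxury

%ΔQ = (2413 − 1607)/[( 1607 + 2413)/2] = 806/2010 = 0.400995…
%ΔIncome = (104000 − 89710)/[( 89710 + 104000)/2] = 14290/96855 = 0.147540…
E_income = (806/2010) / (14290/96855) = 2.7178…
E_income > 1 ⇒ normal good, luxury.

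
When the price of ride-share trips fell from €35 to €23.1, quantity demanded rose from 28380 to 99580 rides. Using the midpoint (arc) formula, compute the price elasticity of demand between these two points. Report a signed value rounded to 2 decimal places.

%ΔQ = (99580 − 28380) / [(28380 + 99580)/2] = 71200/63980 = 1.112847…
%ΔP = (23.1 − 35) / [(35 + 23.1)/2] = -11.9/29.05 = -0.409638…
Arc Ed = %ΔQ / %ΔP = (71200/63980) / (-11.9/29.05) = -2.7166…

-2.72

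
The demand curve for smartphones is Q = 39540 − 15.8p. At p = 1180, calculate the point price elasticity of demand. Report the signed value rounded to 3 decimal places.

-0.892

dQ/dp = −15.8. At p = 1180, Q = 39540 − 15.8(1180) = 20896.
Ed = (dQ/dp)·(p/Q) = −15.8 × (1180/20896) = -0.89222…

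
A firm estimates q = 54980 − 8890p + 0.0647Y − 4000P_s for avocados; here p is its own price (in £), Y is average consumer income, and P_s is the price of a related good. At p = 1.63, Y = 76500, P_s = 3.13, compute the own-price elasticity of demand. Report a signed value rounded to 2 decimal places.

-0.44

At the given values, q = 54980 − 8890(1.63) + 0.0647(76500) − 4000(3.13) = 32918.85.
∂q/∂p = −8890.
E = (-8890) × (1.63/32918.85) = -0.4401…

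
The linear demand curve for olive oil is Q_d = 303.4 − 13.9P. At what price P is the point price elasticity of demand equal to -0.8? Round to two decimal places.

Ed = −13.9P/(303.4 − 13.9P). Set this equal to -0.8:
13.9P = 0.8·(303.4 − 13.9P) ⇒ 13.9P(1 + 0.8) = 0.8·303.4
P = 0.8·303.4 / (13.9·1.8) = 9.7010…

9.70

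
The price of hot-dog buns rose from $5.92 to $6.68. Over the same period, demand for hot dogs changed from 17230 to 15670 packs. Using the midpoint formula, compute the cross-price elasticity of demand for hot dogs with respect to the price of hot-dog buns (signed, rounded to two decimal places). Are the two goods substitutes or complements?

-0.79; complements

%ΔQ_{hot dogs} = (15670 − 17230)/avg = -1560/16450 = -0.094832…
%ΔP_{hot-dog buns} = (6.68 − 5.92)/avg = 0.76/6.3 = 0.120634…
E_cross = (-1560/16450) / (0.76/6.3) = -0.7861…
E_cross < 0 ⇒ the goods are complements.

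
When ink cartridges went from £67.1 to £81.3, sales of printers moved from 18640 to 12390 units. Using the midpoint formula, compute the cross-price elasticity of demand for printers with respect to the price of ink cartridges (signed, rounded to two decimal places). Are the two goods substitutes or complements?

%ΔQ_{printers} = (12390 − 18640)/avg = -6250/15515 = -0.402835…
%ΔP_{ink cartridges} = (81.3 − 67.1)/avg = 14.2/74.2 = 0.191374…
E_cross = (-6250/15515) / (14.2/74.2) = -2.1049…
E_cross < 0 ⇒ the goods are complements.

-2.10; complements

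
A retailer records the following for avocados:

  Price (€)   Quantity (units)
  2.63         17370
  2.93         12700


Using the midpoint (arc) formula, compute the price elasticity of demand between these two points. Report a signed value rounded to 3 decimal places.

%ΔQ = (12700 − 17370) / [(17370 + 12700)/2] = -4670/15035 = -0.310608…
%ΔP = (2.93 − 2.63) / [(2.63 + 2.93)/2] = 0.3/2.78 = 0.107913…
Arc Ed = %ΔQ / %ΔP = (-4670/15035) / (0.3/2.78) = -2.87830…

-2.878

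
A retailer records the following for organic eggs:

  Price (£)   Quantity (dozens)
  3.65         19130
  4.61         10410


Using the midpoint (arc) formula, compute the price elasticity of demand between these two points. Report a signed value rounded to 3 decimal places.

-2.540

%ΔQ = (10410 − 19130) / [(19130 + 10410)/2] = -8720/14770 = -0.590385…
%ΔP = (4.61 − 3.65) / [(3.65 + 4.61)/2] = 0.96/4.13 = 0.232445…
Arc Ed = %ΔQ / %ΔP = (-8720/14770) / (0.96/4.13) = -2.53988…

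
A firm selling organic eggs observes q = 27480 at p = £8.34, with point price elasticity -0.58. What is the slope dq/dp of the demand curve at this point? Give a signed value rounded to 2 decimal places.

Ed = (dq/dp)·(p/q) ⇒ dq/dp = Ed·q/p = (-0.58)·27480/8.34 = -1911.0791…

-1911.08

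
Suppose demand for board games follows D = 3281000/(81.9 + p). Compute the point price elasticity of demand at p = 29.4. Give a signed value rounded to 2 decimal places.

-0.26

dD/dp = −3281000/(81.9 + p)² = -264.86. At p = 29.4, D = 29478.9.
Ed = (dD/dp)·(p/D) = (-264.86) × (29.4/29478.9) = -0.2641…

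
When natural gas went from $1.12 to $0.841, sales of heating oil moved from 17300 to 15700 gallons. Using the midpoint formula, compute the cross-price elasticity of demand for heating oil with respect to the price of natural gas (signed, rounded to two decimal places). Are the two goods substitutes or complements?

%ΔQ_{heating oil} = (15700 − 17300)/avg = -1600/16500 = -0.096969…
%ΔP_{natural gas} = (0.841 − 1.12)/avg = -0.279/0.9805 = -0.284548…
E_cross = (-1600/16500) / (-0.279/0.9805) = 0.3407…
E_cross > 0 ⇒ the goods are substitutes.

0.34; substitutes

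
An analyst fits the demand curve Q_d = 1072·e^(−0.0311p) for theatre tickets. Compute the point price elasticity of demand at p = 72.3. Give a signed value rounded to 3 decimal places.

-2.249

dQ_d/dp = −0.0311·Q_d = -3.5191. At p = 72.3, Q_d = 113.154.
Ed = (dQ_d/dp)·(p/Q_d) = (-3.5191) × (72.3/113.154) = -2.24853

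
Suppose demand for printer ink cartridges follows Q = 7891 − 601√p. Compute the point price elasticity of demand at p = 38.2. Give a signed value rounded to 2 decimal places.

-0.44

dQ/dp = −601/(2√p) = -48.6198. At p = 38.2, Q = 4176.45.
Ed = (dQ/dp)·(p/Q) = (-48.6198) × (38.2/4176.45) = -0.4447…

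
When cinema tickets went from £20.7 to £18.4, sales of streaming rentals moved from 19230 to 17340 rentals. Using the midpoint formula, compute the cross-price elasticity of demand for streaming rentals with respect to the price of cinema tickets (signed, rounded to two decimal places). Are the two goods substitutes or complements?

%ΔQ_{streaming rentals} = (17340 − 19230)/avg = -1890/18285 = -0.103363…
%ΔP_{cinema tickets} = (18.4 − 20.7)/avg = -2.3/19.55 = -0.117647…
E_cross = (-1890/18285) / (-2.3/19.55) = 0.8785…
E_cross > 0 ⇒ the goods are substitutes.

0.88; substitutes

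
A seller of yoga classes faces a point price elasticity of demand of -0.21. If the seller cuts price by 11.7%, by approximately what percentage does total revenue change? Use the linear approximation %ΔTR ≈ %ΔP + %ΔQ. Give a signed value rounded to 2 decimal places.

%ΔQ ≈ Ed × %ΔP = (-0.21) × (-11.7%) = +2.4570%
%ΔTR ≈ %ΔP + %ΔQ = (-11.7%) + (+2.4570%) = -9.2430%

-9.24%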